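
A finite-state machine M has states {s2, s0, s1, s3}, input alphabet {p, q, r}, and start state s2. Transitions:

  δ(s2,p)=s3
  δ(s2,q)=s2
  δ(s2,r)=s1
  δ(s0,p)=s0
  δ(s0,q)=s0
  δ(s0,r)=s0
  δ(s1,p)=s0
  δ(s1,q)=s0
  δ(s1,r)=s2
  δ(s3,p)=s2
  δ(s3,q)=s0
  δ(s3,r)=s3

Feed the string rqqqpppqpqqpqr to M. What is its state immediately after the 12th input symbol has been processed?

start at s2
read 'r': s2 → s1
read 'q': s1 → s0
read 'q': s0 → s0
read 'q': s0 → s0
read 'p': s0 → s0
read 'p': s0 → s0
read 'p': s0 → s0
read 'q': s0 → s0
read 'p': s0 → s0
read 'q': s0 → s0
read 'q': s0 → s0
read 'p': s0 → s0
After 12 symbols: s0.

s0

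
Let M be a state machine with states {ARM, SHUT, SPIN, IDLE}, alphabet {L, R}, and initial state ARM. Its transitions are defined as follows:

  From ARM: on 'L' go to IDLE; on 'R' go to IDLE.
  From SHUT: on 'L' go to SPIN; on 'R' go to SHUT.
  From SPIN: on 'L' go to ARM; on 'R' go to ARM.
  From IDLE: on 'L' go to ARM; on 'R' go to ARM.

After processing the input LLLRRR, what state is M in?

ARM

ARM → IDLE → ARM → IDLE → ARM → IDLE → ARM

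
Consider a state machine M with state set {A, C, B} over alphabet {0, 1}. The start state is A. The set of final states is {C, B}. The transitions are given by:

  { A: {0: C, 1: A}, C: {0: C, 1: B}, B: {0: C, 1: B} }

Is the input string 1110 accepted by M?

Yes

Trace: A -1-> A -1-> A -1-> A -0-> C
End state C is accepting.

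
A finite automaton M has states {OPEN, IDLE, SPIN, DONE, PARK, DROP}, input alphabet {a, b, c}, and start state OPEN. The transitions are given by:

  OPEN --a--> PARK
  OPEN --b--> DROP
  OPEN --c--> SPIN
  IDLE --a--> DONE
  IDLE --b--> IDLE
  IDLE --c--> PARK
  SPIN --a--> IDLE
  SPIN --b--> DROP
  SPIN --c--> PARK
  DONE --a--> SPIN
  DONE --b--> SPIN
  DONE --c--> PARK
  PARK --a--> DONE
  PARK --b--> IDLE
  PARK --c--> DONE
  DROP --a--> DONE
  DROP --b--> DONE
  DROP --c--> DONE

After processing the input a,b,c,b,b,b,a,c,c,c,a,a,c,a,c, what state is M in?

start at OPEN
read 'a': OPEN → PARK
read 'b': PARK → IDLE
read 'c': IDLE → PARK
read 'b': PARK → IDLE
read 'b': IDLE → IDLE
read 'b': IDLE → IDLE
read 'a': IDLE → DONE
read 'c': DONE → PARK
read 'c': PARK → DONE
read 'c': DONE → PARK
read 'a': PARK → DONE
read 'a': DONE → SPIN
read 'c': SPIN → PARK
read 'a': PARK → DONE
read 'c': DONE → PARK

PARK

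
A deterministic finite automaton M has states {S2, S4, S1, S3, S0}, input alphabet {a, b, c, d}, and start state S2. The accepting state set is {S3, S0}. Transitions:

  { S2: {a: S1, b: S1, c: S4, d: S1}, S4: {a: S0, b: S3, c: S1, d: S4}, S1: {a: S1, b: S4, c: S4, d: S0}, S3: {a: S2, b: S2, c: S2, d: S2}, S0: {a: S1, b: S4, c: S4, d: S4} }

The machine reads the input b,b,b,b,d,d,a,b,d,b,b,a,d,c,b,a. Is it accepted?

Trace: S2 -b-> S1 -b-> S4 -b-> S3 -b-> S2 -d-> S1 -d-> S0 -a-> S1 -b-> S4 -d-> S4 -b-> S3 -b-> S2 -a-> S1 -d-> S0 -c-> S4 -b-> S3 -a-> S2
End state S2 is not accepting.

No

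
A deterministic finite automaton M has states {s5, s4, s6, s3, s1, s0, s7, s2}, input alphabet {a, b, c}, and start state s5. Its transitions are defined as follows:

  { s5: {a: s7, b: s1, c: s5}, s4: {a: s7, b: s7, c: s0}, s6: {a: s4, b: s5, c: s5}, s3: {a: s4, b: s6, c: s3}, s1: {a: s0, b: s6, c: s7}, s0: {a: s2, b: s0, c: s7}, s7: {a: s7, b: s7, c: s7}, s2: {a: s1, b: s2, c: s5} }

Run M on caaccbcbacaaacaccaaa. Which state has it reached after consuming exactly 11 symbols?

s7

s5 → s5 → s7 → s7 → s7 → s7 → s7 → s7 → s7 → s7 → s7 → s7
After 11 symbols: s7.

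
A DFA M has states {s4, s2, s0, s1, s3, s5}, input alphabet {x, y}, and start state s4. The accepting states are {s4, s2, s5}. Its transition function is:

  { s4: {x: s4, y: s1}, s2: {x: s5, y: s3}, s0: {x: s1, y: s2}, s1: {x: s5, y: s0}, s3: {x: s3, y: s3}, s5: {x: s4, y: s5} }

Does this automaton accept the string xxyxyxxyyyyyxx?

Trace: s4 -x-> s4 -x-> s4 -y-> s1 -x-> s5 -y-> s5 -x-> s4 -x-> s4 -y-> s1 -y-> s0 -y-> s2 -y-> s3 -y-> s3 -x-> s3 -x-> s3
End state s3 is not accepting.

No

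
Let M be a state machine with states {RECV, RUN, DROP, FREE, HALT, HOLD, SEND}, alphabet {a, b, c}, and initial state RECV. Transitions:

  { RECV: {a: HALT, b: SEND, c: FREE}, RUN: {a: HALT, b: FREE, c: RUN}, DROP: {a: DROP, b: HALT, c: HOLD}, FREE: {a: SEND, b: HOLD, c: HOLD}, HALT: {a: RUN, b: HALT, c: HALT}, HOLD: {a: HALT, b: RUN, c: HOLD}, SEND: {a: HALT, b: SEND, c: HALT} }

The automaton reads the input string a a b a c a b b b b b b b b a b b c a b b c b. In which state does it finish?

RECV → HALT → RUN → FREE → SEND → HALT → RUN → FREE → HOLD → RUN → FREE → HOLD → RUN → FREE → HOLD → HALT → HALT → HALT → HALT → RUN → FREE → HOLD → HOLD → RUN

RUN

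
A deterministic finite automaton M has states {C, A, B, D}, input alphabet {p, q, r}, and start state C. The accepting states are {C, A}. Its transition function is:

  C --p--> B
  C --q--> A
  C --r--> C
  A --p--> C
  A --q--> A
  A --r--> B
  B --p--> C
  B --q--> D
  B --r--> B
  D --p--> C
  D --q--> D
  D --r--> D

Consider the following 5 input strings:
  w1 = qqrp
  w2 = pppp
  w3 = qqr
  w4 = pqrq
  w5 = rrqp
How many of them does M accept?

3

w1: Trace: C -q-> A -q-> A -r-> B -p-> C  → end C, accepted
w2: Trace: C -p-> B -p-> C -p-> B -p-> C  → end C, accepted
w3: Trace: C -q-> A -q-> A -r-> B  → end B, rejected
w4: Trace: C -p-> B -q-> D -r-> D -q-> D  → end D, rejected
w5: Trace: C -r-> C -r-> C -q-> A -p-> C  → end C, accepted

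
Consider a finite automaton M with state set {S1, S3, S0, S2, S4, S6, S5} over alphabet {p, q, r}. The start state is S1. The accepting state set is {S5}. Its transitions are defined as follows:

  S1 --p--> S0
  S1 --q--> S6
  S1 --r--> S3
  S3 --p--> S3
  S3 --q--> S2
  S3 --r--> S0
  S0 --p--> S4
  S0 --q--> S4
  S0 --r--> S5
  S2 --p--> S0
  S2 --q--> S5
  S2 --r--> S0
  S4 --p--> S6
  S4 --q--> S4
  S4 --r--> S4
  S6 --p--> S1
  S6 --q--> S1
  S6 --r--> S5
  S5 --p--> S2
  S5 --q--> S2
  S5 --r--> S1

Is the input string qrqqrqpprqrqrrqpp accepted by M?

No

start at S1
read 'q': S1 → S6
read 'r': S6 → S5
read 'q': S5 → S2
read 'q': S2 → S5
read 'r': S5 → S1
read 'q': S1 → S6
read 'p': S6 → S1
read 'p': S1 → S0
read 'r': S0 → S5
read 'q': S5 → S2
read 'r': S2 → S0
read 'q': S0 → S4
read 'r': S4 → S4
read 'r': S4 → S4
read 'q': S4 → S4
read 'p': S4 → S6
read 'p': S6 → S1
End state S1 is not accepting.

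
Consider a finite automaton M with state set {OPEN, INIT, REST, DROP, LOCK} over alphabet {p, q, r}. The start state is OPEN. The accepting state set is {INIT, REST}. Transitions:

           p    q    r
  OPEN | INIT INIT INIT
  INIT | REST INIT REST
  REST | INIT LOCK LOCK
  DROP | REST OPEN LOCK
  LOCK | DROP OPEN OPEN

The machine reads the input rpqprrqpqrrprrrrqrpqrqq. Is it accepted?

Trace: OPEN -r-> INIT -p-> REST -q-> LOCK -p-> DROP -r-> LOCK -r-> OPEN -q-> INIT -p-> REST -q-> LOCK -r-> OPEN -r-> INIT -p-> REST -r-> LOCK -r-> OPEN -r-> INIT -r-> REST -q-> LOCK -r-> OPEN -p-> INIT -q-> INIT -r-> REST -q-> LOCK -q-> OPEN
End state OPEN is not accepting.

No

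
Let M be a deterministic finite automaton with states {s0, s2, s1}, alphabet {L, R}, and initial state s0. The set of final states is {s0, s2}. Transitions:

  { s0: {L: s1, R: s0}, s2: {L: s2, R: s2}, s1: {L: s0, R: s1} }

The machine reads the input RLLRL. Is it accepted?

No

start at s0
read 'R': s0 → s0
read 'L': s0 → s1
read 'L': s1 → s0
read 'R': s0 → s0
read 'L': s0 → s1
End state s1 is not accepting.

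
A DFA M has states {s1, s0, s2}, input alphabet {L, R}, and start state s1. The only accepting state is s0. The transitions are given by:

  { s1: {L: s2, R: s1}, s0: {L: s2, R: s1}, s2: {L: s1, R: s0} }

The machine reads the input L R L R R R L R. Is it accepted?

Trace: s1 -L-> s2 -R-> s0 -L-> s2 -R-> s0 -R-> s1 -R-> s1 -L-> s2 -R-> s0
End state s0 is accepting.

Yes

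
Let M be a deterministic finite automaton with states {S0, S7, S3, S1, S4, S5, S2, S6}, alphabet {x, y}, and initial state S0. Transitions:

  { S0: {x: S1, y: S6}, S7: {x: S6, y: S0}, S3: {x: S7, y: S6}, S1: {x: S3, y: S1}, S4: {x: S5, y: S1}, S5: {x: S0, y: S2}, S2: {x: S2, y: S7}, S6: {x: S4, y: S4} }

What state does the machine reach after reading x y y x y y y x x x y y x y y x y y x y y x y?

S0 → S1 → S1 → S1 → S3 → S6 → S4 → S1 → S3 → S7 → S6 → S4 → S1 → S3 → S6 → S4 → S5 → S2 → S7 → S6 → S4 → S1 → S3 → S6

S6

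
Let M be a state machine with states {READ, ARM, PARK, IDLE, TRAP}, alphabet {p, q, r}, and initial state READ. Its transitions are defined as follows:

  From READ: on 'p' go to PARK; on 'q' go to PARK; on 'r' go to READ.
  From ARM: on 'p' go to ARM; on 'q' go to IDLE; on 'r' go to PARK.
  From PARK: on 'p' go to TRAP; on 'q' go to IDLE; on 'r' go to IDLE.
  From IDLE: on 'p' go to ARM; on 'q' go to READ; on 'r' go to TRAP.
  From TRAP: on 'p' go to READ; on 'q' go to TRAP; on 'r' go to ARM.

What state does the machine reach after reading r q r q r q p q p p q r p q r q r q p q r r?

start at READ
read 'r': READ → READ
read 'q': READ → PARK
read 'r': PARK → IDLE
read 'q': IDLE → READ
read 'r': READ → READ
read 'q': READ → PARK
read 'p': PARK → TRAP
read 'q': TRAP → TRAP
read 'p': TRAP → READ
read 'p': READ → PARK
read 'q': PARK → IDLE
read 'r': IDLE → TRAP
read 'p': TRAP → READ
read 'q': READ → PARK
read 'r': PARK → IDLE
read 'q': IDLE → READ
read 'r': READ → READ
read 'q': READ → PARK
read 'p': PARK → TRAP
read 'q': TRAP → TRAP
read 'r': TRAP → ARM
read 'r': ARM → PARK

PARK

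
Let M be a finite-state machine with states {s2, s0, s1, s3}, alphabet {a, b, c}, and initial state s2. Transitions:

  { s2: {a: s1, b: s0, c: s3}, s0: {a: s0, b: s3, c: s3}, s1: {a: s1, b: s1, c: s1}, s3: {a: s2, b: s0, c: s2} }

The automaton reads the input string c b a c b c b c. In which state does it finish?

s3

start at s2
read 'c': s2 → s3
read 'b': s3 → s0
read 'a': s0 → s0
read 'c': s0 → s3
read 'b': s3 → s0
read 'c': s0 → s3
read 'b': s3 → s0
read 'c': s0 → s3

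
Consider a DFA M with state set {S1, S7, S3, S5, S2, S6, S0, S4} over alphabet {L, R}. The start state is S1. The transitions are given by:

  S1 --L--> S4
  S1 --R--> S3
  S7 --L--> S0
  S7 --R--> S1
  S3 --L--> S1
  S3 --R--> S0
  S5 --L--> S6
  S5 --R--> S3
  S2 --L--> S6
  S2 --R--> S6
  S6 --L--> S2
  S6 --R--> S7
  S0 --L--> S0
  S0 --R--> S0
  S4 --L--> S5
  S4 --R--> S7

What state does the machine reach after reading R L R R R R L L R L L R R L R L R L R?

S0

Trace: S1 -R-> S3 -L-> S1 -R-> S3 -R-> S0 -R-> S0 -R-> S0 -L-> S0 -L-> S0 -R-> S0 -L-> S0 -L-> S0 -R-> S0 -R-> S0 -L-> S0 -R-> S0 -L-> S0 -R-> S0 -L-> S0 -R-> S0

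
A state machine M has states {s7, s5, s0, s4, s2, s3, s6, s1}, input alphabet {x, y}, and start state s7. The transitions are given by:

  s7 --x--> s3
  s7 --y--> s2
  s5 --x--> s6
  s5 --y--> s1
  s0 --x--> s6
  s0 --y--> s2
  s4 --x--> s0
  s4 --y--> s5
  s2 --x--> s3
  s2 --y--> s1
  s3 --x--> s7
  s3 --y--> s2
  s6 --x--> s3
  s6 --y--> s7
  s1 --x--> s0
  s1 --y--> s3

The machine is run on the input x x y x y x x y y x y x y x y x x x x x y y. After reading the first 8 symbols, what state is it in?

s2

s7 → s3 → s7 → s2 → s3 → s2 → s3 → s7 → s2
After 8 symbols: s2.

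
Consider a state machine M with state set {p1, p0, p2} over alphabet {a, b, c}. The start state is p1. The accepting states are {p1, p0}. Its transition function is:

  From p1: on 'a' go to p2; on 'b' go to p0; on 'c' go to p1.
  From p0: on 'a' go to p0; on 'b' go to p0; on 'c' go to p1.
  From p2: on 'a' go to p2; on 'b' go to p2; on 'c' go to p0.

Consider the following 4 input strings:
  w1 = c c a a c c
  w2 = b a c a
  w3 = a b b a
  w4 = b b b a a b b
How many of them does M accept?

2

w1:
  start at p1
  read 'c': p1 → p1
  read 'c': p1 → p1
  read 'a': p1 → p2
  read 'a': p2 → p2
  read 'c': p2 → p0
  read 'c': p0 → p1
  end p1, accepted
w2:
  start at p1
  read 'b': p1 → p0
  read 'a': p0 → p0
  read 'c': p0 → p1
  read 'a': p1 → p2
  end p2, rejected
w3:
  start at p1
  read 'a': p1 → p2
  read 'b': p2 → p2
  read 'b': p2 → p2
  read 'a': p2 → p2
  end p2, rejected
w4:
  start at p1
  read 'b': p1 → p0
  read 'b': p0 → p0
  read 'b': p0 → p0
  read 'a': p0 → p0
  read 'a': p0 → p0
  read 'b': p0 → p0
  read 'b': p0 → p0
  end p0, accepted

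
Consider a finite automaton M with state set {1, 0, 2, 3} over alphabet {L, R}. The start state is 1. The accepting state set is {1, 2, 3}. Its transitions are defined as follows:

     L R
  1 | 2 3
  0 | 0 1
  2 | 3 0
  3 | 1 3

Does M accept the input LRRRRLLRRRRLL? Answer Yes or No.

start at 1
read 'L': 1 → 2
read 'R': 2 → 0
read 'R': 0 → 1
read 'R': 1 → 3
read 'R': 3 → 3
read 'L': 3 → 1
read 'L': 1 → 2
read 'R': 2 → 0
read 'R': 0 → 1
read 'R': 1 → 3
read 'R': 3 → 3
read 'L': 3 → 1
read 'L': 1 → 2
End state 2 is accepting.

Yes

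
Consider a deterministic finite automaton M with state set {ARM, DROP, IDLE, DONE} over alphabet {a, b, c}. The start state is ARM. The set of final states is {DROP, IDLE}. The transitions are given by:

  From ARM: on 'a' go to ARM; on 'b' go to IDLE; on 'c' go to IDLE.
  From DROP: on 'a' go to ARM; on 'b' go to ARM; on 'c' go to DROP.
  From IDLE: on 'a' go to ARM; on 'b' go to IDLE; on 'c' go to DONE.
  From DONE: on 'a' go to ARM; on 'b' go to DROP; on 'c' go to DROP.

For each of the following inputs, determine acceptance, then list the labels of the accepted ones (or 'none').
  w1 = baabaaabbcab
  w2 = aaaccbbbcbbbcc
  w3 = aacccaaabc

w1, w2

w1: Trace: ARM -b-> IDLE -a-> ARM -a-> ARM -b-> IDLE -a-> ARM -a-> ARM -a-> ARM -b-> IDLE -b-> IDLE -c-> DONE -a-> ARM -b-> IDLE  → end IDLE, accepted
w2: Trace: ARM -a-> ARM -a-> ARM -a-> ARM -c-> IDLE -c-> DONE -b-> DROP -b-> ARM -b-> IDLE -c-> DONE -b-> DROP -b-> ARM -b-> IDLE -c-> DONE -c-> DROP  → end DROP, accepted
w3: Trace: ARM -a-> ARM -a-> ARM -c-> IDLE -c-> DONE -c-> DROP -a-> ARM -a-> ARM -a-> ARM -b-> IDLE -c-> DONE  → end DONE, rejected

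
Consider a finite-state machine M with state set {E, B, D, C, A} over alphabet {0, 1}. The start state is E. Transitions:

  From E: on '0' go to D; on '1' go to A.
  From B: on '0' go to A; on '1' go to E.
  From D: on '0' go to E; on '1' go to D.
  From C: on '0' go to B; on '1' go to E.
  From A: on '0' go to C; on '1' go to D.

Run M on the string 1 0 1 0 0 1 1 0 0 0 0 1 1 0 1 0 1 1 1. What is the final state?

D

Trace: E -1-> A -0-> C -1-> E -0-> D -0-> E -1-> A -1-> D -0-> E -0-> D -0-> E -0-> D -1-> D -1-> D -0-> E -1-> A -0-> C -1-> E -1-> A -1-> D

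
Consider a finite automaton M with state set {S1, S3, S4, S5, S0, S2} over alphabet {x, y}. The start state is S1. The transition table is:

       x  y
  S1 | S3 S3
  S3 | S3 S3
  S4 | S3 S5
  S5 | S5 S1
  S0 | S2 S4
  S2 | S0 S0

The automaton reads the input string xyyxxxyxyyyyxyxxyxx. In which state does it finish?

S3

start at S1
read 'x': S1 → S3
read 'y': S3 → S3
read 'y': S3 → S3
read 'x': S3 → S3
read 'x': S3 → S3
read 'x': S3 → S3
read 'y': S3 → S3
read 'x': S3 → S3
read 'y': S3 → S3
read 'y': S3 → S3
read 'y': S3 → S3
read 'y': S3 → S3
read 'x': S3 → S3
read 'y': S3 → S3
read 'x': S3 → S3
read 'x': S3 → S3
read 'y': S3 → S3
read 'x': S3 → S3
read 'x': S3 → S3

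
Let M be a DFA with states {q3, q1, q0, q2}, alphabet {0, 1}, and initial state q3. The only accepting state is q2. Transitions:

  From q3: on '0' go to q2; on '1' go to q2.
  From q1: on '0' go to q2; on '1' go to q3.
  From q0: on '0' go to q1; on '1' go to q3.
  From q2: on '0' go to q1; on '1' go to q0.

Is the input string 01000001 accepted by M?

Trace: q3 -0-> q2 -1-> q0 -0-> q1 -0-> q2 -0-> q1 -0-> q2 -0-> q1 -1-> q3
End state q3 is not accepting.

No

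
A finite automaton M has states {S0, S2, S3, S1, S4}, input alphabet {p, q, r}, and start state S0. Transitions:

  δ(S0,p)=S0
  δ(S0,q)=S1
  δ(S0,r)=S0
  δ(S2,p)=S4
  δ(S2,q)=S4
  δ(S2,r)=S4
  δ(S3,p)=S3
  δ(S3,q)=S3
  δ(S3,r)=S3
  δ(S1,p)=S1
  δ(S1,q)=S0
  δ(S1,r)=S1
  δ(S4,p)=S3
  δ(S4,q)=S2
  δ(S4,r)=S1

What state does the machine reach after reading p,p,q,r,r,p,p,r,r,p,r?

S0 → S0 → S0 → S1 → S1 → S1 → S1 → S1 → S1 → S1 → S1 → S1

S1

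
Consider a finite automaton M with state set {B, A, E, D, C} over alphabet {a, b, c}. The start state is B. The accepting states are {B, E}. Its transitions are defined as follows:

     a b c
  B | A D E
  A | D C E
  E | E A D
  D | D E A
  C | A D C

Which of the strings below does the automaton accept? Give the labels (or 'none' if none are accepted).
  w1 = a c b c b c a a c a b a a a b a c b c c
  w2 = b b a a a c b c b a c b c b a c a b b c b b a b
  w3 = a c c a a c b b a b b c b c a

w1: Trace: B -a-> A -c-> E -b-> A -c-> E -b-> A -c-> E -a-> E -a-> E -c-> D -a-> D -b-> E -a-> E -a-> E -a-> E -b-> A -a-> D -c-> A -b-> C -c-> C -c-> C  → end C, rejected
w2: Trace: B -b-> D -b-> E -a-> E -a-> E -a-> E -c-> D -b-> E -c-> D -b-> E -a-> E -c-> D -b-> E -c-> D -b-> E -a-> E -c-> D -a-> D -b-> E -b-> A -c-> E -b-> A -b-> C -a-> A -b-> C  → end C, rejected
w3: Trace: B -a-> A -c-> E -c-> D -a-> D -a-> D -c-> A -b-> C -b-> D -a-> D -b-> E -b-> A -c-> E -b-> A -c-> E -a-> E  → end E, accepted

w3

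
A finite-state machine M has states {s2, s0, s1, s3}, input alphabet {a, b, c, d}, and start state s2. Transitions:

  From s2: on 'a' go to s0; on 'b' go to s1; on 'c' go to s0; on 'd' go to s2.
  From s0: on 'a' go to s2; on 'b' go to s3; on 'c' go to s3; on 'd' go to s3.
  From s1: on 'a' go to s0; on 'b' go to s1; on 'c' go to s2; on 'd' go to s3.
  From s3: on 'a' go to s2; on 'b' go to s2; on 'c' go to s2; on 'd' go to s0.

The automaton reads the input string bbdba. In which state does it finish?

s0

s2 → s1 → s1 → s3 → s2 → s0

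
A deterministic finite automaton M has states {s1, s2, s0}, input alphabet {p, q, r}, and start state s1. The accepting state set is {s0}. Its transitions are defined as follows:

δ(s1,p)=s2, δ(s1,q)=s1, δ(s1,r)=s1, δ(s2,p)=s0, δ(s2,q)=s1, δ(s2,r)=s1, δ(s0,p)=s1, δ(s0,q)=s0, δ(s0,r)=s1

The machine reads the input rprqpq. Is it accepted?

No

Trace: s1 -r-> s1 -p-> s2 -r-> s1 -q-> s1 -p-> s2 -q-> s1
End state s1 is not accepting.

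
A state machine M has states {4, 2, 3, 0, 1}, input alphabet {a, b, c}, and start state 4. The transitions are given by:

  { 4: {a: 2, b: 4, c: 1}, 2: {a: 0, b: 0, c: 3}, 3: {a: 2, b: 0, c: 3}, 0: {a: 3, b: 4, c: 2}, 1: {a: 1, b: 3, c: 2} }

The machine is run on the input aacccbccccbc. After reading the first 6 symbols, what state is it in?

4 → 2 → 0 → 2 → 3 → 3 → 0
After 6 symbols: 0.

0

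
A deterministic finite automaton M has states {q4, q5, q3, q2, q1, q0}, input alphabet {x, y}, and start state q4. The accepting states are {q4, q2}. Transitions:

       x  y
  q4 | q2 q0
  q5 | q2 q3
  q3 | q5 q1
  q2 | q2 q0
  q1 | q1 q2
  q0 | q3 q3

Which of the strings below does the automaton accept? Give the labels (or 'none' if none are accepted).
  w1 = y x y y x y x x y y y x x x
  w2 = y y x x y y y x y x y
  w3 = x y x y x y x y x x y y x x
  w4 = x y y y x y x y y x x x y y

w1

w1: Trace: q4 -y-> q0 -x-> q3 -y-> q1 -y-> q2 -x-> q2 -y-> q0 -x-> q3 -x-> q5 -y-> q3 -y-> q1 -y-> q2 -x-> q2 -x-> q2 -x-> q2  → end q2, accepted
w2: Trace: q4 -y-> q0 -y-> q3 -x-> q5 -x-> q2 -y-> q0 -y-> q3 -y-> q1 -x-> q1 -y-> q2 -x-> q2 -y-> q0  → end q0, rejected
w3: Trace: q4 -x-> q2 -y-> q0 -x-> q3 -y-> q1 -x-> q1 -y-> q2 -x-> q2 -y-> q0 -x-> q3 -x-> q5 -y-> q3 -y-> q1 -x-> q1 -x-> q1  → end q1, rejected
w4: Trace: q4 -x-> q2 -y-> q0 -y-> q3 -y-> q1 -x-> q1 -y-> q2 -x-> q2 -y-> q0 -y-> q3 -x-> q5 -x-> q2 -x-> q2 -y-> q0 -y-> q3  → end q3, rejected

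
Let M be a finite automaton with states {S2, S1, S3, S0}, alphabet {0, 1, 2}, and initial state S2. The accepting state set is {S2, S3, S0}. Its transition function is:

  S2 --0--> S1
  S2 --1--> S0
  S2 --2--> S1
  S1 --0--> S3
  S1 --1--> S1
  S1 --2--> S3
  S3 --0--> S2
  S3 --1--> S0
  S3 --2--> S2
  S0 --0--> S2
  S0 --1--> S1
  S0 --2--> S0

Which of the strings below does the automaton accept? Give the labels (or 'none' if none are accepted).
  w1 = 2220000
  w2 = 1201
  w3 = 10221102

w1:
  start at S2
  read '2': S2 → S1
  read '2': S1 → S3
  read '2': S3 → S2
  read '0': S2 → S1
  read '0': S1 → S3
  read '0': S3 → S2
  read '0': S2 → S1
  end S1, rejected
w2:
  start at S2
  read '1': S2 → S0
  read '2': S0 → S0
  read '0': S0 → S2
  read '1': S2 → S0
  end S0, accepted
w3:
  start at S2
  read '1': S2 → S0
  read '0': S0 → S2
  read '2': S2 → S1
  read '2': S1 → S3
  read '1': S3 → S0
  read '1': S0 → S1
  read '0': S1 → S3
  read '2': S3 → S2
  end S2, accepted

w2, w3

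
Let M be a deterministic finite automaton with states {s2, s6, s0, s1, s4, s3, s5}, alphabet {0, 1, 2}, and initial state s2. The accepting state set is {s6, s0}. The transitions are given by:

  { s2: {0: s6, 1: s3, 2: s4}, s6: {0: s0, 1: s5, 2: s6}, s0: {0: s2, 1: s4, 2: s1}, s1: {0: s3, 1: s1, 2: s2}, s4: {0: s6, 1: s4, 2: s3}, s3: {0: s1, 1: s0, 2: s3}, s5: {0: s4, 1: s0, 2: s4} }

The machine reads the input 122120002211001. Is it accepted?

start at s2
read '1': s2 → s3
read '2': s3 → s3
read '2': s3 → s3
read '1': s3 → s0
read '2': s0 → s1
read '0': s1 → s3
read '0': s3 → s1
read '0': s1 → s3
read '2': s3 → s3
read '2': s3 → s3
read '1': s3 → s0
read '1': s0 → s4
read '0': s4 → s6
read '0': s6 → s0
read '1': s0 → s4
End state s4 is not accepting.

No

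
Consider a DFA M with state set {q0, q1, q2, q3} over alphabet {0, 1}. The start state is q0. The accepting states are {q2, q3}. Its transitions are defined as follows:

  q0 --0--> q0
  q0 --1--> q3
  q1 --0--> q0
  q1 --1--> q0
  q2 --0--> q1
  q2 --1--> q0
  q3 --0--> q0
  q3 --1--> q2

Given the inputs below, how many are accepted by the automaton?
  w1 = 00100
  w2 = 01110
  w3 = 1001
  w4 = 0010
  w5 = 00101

w1:
  start at q0
  read '0': q0 → q0
  read '0': q0 → q0
  read '1': q0 → q3
  read '0': q3 → q0
  read '0': q0 → q0
  end q0, rejected
w2:
  start at q0
  read '0': q0 → q0
  read '1': q0 → q3
  read '1': q3 → q2
  read '1': q2 → q0
  read '0': q0 → q0
  end q0, rejected
w3:
  start at q0
  read '1': q0 → q3
  read '0': q3 → q0
  read '0': q0 → q0
  read '1': q0 → q3
  end q3, accepted
w4:
  start at q0
  read '0': q0 → q0
  read '0': q0 → q0
  read '1': q0 → q3
  read '0': q3 → q0
  end q0, rejected
w5:
  start at q0
  read '0': q0 → q0
  read '0': q0 → q0
  read '1': q0 → q3
  read '0': q3 → q0
  read '1': q0 → q3
  end q3, accepted

2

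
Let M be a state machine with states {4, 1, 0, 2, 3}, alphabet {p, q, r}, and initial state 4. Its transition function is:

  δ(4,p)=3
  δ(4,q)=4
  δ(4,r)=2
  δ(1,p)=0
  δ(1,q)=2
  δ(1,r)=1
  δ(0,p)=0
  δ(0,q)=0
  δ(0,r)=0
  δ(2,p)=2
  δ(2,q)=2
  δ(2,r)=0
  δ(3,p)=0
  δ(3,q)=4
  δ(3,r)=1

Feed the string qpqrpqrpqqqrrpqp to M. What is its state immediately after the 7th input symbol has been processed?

start at 4
read 'q': 4 → 4
read 'p': 4 → 3
read 'q': 3 → 4
read 'r': 4 → 2
read 'p': 2 → 2
read 'q': 2 → 2
read 'r': 2 → 0
After 7 symbols: 0.

0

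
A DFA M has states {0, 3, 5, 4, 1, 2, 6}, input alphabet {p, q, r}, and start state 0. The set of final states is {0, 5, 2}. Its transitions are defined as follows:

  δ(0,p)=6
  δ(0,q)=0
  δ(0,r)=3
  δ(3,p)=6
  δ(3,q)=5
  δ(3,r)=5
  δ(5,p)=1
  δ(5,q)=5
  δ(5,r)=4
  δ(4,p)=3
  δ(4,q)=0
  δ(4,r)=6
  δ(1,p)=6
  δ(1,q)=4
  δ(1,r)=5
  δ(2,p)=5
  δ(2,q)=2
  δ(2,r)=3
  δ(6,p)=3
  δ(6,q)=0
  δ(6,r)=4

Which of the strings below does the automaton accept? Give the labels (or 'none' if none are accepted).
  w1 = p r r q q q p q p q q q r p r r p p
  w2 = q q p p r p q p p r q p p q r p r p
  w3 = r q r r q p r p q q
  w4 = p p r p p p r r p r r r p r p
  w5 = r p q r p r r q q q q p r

w1: Trace: 0 -p-> 6 -r-> 4 -r-> 6 -q-> 0 -q-> 0 -q-> 0 -p-> 6 -q-> 0 -p-> 6 -q-> 0 -q-> 0 -q-> 0 -r-> 3 -p-> 6 -r-> 4 -r-> 6 -p-> 3 -p-> 6  → end 6, rejected
w2: Trace: 0 -q-> 0 -q-> 0 -p-> 6 -p-> 3 -r-> 5 -p-> 1 -q-> 4 -p-> 3 -p-> 6 -r-> 4 -q-> 0 -p-> 6 -p-> 3 -q-> 5 -r-> 4 -p-> 3 -r-> 5 -p-> 1  → end 1, rejected
w3: Trace: 0 -r-> 3 -q-> 5 -r-> 4 -r-> 6 -q-> 0 -p-> 6 -r-> 4 -p-> 3 -q-> 5 -q-> 5  → end 5, accepted
w4: Trace: 0 -p-> 6 -p-> 3 -r-> 5 -p-> 1 -p-> 6 -p-> 3 -r-> 5 -r-> 4 -p-> 3 -r-> 5 -r-> 4 -r-> 6 -p-> 3 -r-> 5 -p-> 1  → end 1, rejected
w5: Trace: 0 -r-> 3 -p-> 6 -q-> 0 -r-> 3 -p-> 6 -r-> 4 -r-> 6 -q-> 0 -q-> 0 -q-> 0 -q-> 0 -p-> 6 -r-> 4  → end 4, rejected

w3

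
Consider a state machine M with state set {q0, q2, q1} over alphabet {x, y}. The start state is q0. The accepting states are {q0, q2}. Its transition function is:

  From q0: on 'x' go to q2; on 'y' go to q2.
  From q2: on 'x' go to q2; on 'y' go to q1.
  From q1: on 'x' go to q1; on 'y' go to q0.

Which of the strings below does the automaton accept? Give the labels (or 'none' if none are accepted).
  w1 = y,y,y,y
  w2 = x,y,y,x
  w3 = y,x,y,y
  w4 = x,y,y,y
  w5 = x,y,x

w1: q0 → q2 → q1 → q0 → q2  → end q2, accepted
w2: q0 → q2 → q1 → q0 → q2  → end q2, accepted
w3: q0 → q2 → q2 → q1 → q0  → end q0, accepted
w4: q0 → q2 → q1 → q0 → q2  → end q2, accepted
w5: q0 → q2 → q1 → q1  → end q1, rejected

w1, w2, w3, w4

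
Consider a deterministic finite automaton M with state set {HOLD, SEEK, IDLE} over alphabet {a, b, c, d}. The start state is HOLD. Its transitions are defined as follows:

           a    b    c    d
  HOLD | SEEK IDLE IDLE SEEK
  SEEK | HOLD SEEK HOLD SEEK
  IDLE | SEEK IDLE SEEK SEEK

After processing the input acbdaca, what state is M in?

start at HOLD
read 'a': HOLD → SEEK
read 'c': SEEK → HOLD
read 'b': HOLD → IDLE
read 'd': IDLE → SEEK
read 'a': SEEK → HOLD
read 'c': HOLD → IDLE
read 'a': IDLE → SEEK

SEEK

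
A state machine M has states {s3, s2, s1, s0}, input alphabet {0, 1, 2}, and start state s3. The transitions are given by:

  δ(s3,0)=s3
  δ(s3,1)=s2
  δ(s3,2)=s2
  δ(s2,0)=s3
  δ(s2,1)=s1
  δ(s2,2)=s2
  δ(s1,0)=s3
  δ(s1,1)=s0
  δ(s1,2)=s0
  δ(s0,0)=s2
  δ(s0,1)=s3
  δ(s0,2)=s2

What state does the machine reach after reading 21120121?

s1

s3 → s2 → s1 → s0 → s2 → s3 → s2 → s2 → s1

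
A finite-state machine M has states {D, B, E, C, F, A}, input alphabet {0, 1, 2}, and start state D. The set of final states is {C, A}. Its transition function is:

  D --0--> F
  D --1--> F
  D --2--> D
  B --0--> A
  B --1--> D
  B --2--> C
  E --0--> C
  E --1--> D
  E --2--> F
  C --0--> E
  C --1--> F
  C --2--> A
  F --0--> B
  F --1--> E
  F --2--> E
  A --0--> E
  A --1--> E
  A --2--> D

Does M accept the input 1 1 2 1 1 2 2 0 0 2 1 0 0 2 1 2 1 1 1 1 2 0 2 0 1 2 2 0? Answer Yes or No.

start at D
read '1': D → F
read '1': F → E
read '2': E → F
read '1': F → E
read '1': E → D
read '2': D → D
read '2': D → D
read '0': D → F
read '0': F → B
read '2': B → C
read '1': C → F
read '0': F → B
read '0': B → A
read '2': A → D
read '1': D → F
read '2': F → E
read '1': E → D
read '1': D → F
read '1': F → E
read '1': E → D
read '2': D → D
read '0': D → F
read '2': F → E
read '0': E → C
read '1': C → F
read '2': F → E
read '2': E → F
read '0': F → B
End state B is not accepting.

No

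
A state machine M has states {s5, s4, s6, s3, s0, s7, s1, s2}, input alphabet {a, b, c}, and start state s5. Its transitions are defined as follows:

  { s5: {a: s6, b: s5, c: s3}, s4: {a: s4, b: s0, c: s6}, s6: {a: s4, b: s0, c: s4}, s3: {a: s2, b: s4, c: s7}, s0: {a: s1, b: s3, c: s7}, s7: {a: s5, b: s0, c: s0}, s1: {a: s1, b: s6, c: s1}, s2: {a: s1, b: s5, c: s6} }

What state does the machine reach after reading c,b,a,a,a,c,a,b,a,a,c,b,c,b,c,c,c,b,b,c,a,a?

Trace: s5 -c-> s3 -b-> s4 -a-> s4 -a-> s4 -a-> s4 -c-> s6 -a-> s4 -b-> s0 -a-> s1 -a-> s1 -c-> s1 -b-> s6 -c-> s4 -b-> s0 -c-> s7 -c-> s0 -c-> s7 -b-> s0 -b-> s3 -c-> s7 -a-> s5 -a-> s6

s6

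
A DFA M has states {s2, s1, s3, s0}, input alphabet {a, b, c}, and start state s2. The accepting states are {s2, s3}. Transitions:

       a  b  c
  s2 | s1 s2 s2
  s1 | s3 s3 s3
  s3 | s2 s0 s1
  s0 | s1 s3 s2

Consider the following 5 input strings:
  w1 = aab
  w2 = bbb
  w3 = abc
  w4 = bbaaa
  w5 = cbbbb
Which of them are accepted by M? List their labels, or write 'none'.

w2, w4, w5

w1: s2 → s1 → s3 → s0  → end s0, rejected
w2: s2 → s2 → s2 → s2  → end s2, accepted
w3: s2 → s1 → s3 → s1  → end s1, rejected
w4: s2 → s2 → s2 → s1 → s3 → s2  → end s2, accepted
w5: s2 → s2 → s2 → s2 → s2 → s2  → end s2, accepted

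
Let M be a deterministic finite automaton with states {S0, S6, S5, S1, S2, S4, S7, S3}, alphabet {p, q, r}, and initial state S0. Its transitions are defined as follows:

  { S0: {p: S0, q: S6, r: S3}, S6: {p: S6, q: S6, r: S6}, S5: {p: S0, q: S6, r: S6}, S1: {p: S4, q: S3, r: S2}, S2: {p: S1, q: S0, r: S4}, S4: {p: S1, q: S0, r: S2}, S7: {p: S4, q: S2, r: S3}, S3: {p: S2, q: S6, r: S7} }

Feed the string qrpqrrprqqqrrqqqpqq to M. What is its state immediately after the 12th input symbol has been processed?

start at S0
read 'q': S0 → S6
read 'r': S6 → S6
read 'p': S6 → S6
read 'q': S6 → S6
read 'r': S6 → S6
read 'r': S6 → S6
read 'p': S6 → S6
read 'r': S6 → S6
read 'q': S6 → S6
read 'q': S6 → S6
read 'q': S6 → S6
read 'r': S6 → S6
After 12 symbols: S6.

S6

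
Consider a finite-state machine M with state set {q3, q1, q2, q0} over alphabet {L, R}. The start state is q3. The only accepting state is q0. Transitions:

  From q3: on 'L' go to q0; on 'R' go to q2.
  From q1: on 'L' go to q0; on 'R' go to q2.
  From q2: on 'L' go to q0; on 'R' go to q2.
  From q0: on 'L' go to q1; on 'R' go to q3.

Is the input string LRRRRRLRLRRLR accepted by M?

Trace: q3 -L-> q0 -R-> q3 -R-> q2 -R-> q2 -R-> q2 -R-> q2 -L-> q0 -R-> q3 -L-> q0 -R-> q3 -R-> q2 -L-> q0 -R-> q3
End state q3 is not accepting.

No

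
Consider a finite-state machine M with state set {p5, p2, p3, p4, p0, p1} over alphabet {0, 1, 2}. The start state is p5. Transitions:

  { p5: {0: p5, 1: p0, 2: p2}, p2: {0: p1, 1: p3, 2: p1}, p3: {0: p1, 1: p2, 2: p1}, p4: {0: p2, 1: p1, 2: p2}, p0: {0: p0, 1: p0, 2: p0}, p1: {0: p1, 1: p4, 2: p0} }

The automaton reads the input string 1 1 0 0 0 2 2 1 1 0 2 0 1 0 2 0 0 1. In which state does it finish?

p5 → p0 → p0 → p0 → p0 → p0 → p0 → p0 → p0 → p0 → p0 → p0 → p0 → p0 → p0 → p0 → p0 → p0 → p0

p0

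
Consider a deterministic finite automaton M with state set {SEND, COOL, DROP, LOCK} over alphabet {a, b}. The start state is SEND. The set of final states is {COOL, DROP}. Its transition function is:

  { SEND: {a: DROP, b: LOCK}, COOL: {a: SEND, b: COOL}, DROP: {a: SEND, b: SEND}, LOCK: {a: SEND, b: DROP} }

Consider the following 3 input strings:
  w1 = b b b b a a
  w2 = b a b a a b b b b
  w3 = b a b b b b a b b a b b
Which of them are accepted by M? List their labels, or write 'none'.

w1, w3

w1:
  start at SEND
  read 'b': SEND → LOCK
  read 'b': LOCK → DROP
  read 'b': DROP → SEND
  read 'b': SEND → LOCK
  read 'a': LOCK → SEND
  read 'a': SEND → DROP
  end DROP, accepted
w2:
  start at SEND
  read 'b': SEND → LOCK
  read 'a': LOCK → SEND
  read 'b': SEND → LOCK
  read 'a': LOCK → SEND
  read 'a': SEND → DROP
  read 'b': DROP → SEND
  read 'b': SEND → LOCK
  read 'b': LOCK → DROP
  read 'b': DROP → SEND
  end SEND, rejected
w3:
  start at SEND
  read 'b': SEND → LOCK
  read 'a': LOCK → SEND
  read 'b': SEND → LOCK
  read 'b': LOCK → DROP
  read 'b': DROP → SEND
  read 'b': SEND → LOCK
  read 'a': LOCK → SEND
  read 'b': SEND → LOCK
  read 'b': LOCK → DROP
  read 'a': DROP → SEND
  read 'b': SEND → LOCK
  read 'b': LOCK → DROP
  end DROP, accepted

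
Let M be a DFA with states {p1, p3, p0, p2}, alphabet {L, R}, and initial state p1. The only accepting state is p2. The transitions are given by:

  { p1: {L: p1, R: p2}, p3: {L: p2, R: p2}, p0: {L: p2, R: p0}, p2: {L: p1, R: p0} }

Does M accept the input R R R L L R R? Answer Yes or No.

p1 → p2 → p0 → p0 → p2 → p1 → p2 → p0
End state p0 is not accepting.

No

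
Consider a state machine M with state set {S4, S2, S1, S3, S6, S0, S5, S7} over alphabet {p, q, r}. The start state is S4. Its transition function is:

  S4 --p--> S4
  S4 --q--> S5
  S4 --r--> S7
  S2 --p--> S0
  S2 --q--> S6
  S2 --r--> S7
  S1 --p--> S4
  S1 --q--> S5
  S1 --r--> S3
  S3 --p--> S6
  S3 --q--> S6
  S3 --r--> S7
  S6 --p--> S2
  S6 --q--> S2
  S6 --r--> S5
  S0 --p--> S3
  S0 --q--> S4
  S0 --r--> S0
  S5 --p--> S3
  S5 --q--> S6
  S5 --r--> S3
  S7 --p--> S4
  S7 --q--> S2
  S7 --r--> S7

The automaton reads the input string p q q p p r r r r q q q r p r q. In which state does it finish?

S2

Trace: S4 -p-> S4 -q-> S5 -q-> S6 -p-> S2 -p-> S0 -r-> S0 -r-> S0 -r-> S0 -r-> S0 -q-> S4 -q-> S5 -q-> S6 -r-> S5 -p-> S3 -r-> S7 -q-> S2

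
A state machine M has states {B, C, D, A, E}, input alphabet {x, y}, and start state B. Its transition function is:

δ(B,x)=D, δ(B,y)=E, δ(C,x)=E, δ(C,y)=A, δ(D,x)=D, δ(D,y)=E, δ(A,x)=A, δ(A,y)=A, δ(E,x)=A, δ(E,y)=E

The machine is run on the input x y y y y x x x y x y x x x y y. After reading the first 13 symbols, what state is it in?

B → D → E → E → E → E → A → A → A → A → A → A → A → A
After 13 symbols: A.

A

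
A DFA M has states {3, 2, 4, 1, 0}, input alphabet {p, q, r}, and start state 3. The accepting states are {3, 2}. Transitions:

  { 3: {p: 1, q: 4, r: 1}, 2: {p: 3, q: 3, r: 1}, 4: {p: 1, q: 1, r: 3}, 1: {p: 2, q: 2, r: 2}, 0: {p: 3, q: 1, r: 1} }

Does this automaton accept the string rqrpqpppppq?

3 → 1 → 2 → 1 → 2 → 3 → 1 → 2 → 3 → 1 → 2 → 3
End state 3 is accepting.

Yes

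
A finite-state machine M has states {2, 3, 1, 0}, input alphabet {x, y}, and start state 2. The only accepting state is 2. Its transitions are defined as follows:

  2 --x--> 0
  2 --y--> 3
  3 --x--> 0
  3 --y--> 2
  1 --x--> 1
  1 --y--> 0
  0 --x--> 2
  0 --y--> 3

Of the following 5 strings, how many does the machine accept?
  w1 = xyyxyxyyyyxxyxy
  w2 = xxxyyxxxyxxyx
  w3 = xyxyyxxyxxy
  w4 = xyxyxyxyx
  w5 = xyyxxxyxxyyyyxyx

0

w1:
  start at 2
  read 'x': 2 → 0
  read 'y': 0 → 3
  read 'y': 3 → 2
  read 'x': 2 → 0
  read 'y': 0 → 3
  read 'x': 3 → 0
  read 'y': 0 → 3
  read 'y': 3 → 2
  read 'y': 2 → 3
  read 'y': 3 → 2
  read 'x': 2 → 0
  read 'x': 0 → 2
  read 'y': 2 → 3
  read 'x': 3 → 0
  read 'y': 0 → 3
  end 3, rejected
w2:
  start at 2
  read 'x': 2 → 0
  read 'x': 0 → 2
  read 'x': 2 → 0
  read 'y': 0 → 3
  read 'y': 3 → 2
  read 'x': 2 → 0
  read 'x': 0 → 2
  read 'x': 2 → 0
  read 'y': 0 → 3
  read 'x': 3 → 0
  read 'x': 0 → 2
  read 'y': 2 → 3
  read 'x': 3 → 0
  end 0, rejected
w3:
  start at 2
  read 'x': 2 → 0
  read 'y': 0 → 3
  read 'x': 3 → 0
  read 'y': 0 → 3
  read 'y': 3 → 2
  read 'x': 2 → 0
  read 'x': 0 → 2
  read 'y': 2 → 3
  read 'x': 3 → 0
  read 'x': 0 → 2
  read 'y': 2 → 3
  end 3, rejected
w4:
  start at 2
  read 'x': 2 → 0
  read 'y': 0 → 3
  read 'x': 3 → 0
  read 'y': 0 → 3
  read 'x': 3 → 0
  read 'y': 0 → 3
  read 'x': 3 → 0
  read 'y': 0 → 3
  read 'x': 3 → 0
  end 0, rejected
w5:
  start at 2
  read 'x': 2 → 0
  read 'y': 0 → 3
  read 'y': 3 → 2
  read 'x': 2 → 0
  read 'x': 0 → 2
  read 'x': 2 → 0
  read 'y': 0 → 3
  read 'x': 3 → 0
  read 'x': 0 → 2
  read 'y': 2 → 3
  read 'y': 3 → 2
  read 'y': 2 → 3
  read 'y': 3 → 2
  read 'x': 2 → 0
  read 'y': 0 → 3
  read 'x': 3 → 0
  end 0, rejected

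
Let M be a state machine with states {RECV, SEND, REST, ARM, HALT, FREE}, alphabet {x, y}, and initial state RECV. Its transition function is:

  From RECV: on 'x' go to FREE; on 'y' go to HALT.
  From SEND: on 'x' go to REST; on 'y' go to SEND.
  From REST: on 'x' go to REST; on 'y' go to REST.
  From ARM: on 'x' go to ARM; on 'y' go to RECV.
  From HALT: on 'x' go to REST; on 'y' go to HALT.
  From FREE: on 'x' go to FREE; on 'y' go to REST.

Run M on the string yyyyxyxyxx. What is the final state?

Trace: RECV -y-> HALT -y-> HALT -y-> HALT -y-> HALT -x-> REST -y-> REST -x-> REST -y-> REST -x-> REST -x-> REST

REST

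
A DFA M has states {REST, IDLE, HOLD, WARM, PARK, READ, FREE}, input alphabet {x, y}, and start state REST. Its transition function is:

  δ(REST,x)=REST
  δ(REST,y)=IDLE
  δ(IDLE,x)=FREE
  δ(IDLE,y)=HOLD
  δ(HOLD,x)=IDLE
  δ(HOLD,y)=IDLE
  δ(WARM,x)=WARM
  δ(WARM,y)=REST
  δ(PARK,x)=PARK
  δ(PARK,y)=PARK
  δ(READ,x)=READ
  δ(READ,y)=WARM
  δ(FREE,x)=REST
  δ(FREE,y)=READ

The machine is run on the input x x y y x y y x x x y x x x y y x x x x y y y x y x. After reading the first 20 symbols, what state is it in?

REST → REST → REST → IDLE → HOLD → IDLE → HOLD → IDLE → FREE → REST → REST → IDLE → FREE → REST → REST → IDLE → HOLD → IDLE → FREE → REST → REST
After 20 symbols: REST.

REST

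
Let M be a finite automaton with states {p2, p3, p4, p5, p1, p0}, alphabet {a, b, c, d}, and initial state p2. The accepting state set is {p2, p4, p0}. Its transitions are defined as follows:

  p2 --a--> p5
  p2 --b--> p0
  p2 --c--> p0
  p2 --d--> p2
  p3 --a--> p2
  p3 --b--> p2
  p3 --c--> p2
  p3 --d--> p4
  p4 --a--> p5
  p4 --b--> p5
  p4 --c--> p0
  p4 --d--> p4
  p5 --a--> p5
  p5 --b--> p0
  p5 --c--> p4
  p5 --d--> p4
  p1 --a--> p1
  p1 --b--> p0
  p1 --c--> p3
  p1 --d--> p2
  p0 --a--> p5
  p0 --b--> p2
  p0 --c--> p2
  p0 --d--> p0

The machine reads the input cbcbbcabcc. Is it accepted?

Yes

start at p2
read 'c': p2 → p0
read 'b': p0 → p2
read 'c': p2 → p0
read 'b': p0 → p2
read 'b': p2 → p0
read 'c': p0 → p2
read 'a': p2 → p5
read 'b': p5 → p0
read 'c': p0 → p2
read 'c': p2 → p0
End state p0 is accepting.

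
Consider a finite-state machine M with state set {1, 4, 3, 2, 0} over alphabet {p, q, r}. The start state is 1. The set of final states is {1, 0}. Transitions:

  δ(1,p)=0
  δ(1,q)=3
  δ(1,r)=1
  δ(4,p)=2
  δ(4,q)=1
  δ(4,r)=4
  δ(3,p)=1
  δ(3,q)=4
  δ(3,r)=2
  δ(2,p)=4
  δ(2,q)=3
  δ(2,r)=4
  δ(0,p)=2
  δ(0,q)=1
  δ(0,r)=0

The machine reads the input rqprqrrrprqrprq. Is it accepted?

Yes

Trace: 1 -r-> 1 -q-> 3 -p-> 1 -r-> 1 -q-> 3 -r-> 2 -r-> 4 -r-> 4 -p-> 2 -r-> 4 -q-> 1 -r-> 1 -p-> 0 -r-> 0 -q-> 1
End state 1 is accepting.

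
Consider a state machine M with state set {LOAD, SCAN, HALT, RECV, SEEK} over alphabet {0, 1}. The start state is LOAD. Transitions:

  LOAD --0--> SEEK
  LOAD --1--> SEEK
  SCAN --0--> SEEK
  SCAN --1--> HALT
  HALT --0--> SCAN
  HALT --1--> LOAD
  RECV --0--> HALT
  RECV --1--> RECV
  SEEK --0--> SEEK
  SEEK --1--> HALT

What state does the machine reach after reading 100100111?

SEEK

start at LOAD
read '1': LOAD → SEEK
read '0': SEEK → SEEK
read '0': SEEK → SEEK
read '1': SEEK → HALT
read '0': HALT → SCAN
read '0': SCAN → SEEK
read '1': SEEK → HALT
read '1': HALT → LOAD
read '1': LOAD → SEEK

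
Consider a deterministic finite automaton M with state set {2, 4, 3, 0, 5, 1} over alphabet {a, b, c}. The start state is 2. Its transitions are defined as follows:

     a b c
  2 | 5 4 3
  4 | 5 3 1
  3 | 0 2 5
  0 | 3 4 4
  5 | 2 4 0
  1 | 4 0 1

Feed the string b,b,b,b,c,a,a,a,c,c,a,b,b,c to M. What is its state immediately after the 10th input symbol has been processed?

start at 2
read 'b': 2 → 4
read 'b': 4 → 3
read 'b': 3 → 2
read 'b': 2 → 4
read 'c': 4 → 1
read 'a': 1 → 4
read 'a': 4 → 5
read 'a': 5 → 2
read 'c': 2 → 3
read 'c': 3 → 5
After 10 symbols: 5.

5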